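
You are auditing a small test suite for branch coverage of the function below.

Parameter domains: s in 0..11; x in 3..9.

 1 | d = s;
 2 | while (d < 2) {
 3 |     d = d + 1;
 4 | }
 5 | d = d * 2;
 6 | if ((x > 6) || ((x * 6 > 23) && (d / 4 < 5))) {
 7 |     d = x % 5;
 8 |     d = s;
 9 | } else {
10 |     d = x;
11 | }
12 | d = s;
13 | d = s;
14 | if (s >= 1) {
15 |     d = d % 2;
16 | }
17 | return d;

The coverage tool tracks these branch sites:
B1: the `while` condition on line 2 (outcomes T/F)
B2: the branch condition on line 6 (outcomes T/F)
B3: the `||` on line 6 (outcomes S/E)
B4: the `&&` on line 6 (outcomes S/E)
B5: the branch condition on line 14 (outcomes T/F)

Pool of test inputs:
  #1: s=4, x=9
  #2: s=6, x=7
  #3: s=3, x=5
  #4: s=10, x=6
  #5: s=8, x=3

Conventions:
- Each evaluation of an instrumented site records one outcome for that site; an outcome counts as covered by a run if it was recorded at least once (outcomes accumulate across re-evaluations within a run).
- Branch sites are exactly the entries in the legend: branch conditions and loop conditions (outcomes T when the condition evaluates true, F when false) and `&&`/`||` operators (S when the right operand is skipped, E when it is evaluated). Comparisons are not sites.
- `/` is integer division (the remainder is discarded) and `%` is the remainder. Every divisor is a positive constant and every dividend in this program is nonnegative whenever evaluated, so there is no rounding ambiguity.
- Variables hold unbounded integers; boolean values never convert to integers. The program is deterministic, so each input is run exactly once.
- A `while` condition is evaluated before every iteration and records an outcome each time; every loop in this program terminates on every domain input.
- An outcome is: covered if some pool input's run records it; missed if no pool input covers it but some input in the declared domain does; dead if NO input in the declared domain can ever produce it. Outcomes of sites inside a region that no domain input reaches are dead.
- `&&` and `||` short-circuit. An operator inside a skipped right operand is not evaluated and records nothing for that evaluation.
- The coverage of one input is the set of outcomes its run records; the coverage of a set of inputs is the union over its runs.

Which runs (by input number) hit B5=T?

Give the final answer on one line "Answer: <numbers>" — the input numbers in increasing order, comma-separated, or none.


input #1 (s=4, x=9): hits B5=T
input #2 (s=6, x=7): hits B5=T
input #3 (s=3, x=5): hits B5=T
input #4 (s=10, x=6): hits B5=T
input #5 (s=8, x=3): hits B5=T
Answer: 1, 2, 3, 4, 5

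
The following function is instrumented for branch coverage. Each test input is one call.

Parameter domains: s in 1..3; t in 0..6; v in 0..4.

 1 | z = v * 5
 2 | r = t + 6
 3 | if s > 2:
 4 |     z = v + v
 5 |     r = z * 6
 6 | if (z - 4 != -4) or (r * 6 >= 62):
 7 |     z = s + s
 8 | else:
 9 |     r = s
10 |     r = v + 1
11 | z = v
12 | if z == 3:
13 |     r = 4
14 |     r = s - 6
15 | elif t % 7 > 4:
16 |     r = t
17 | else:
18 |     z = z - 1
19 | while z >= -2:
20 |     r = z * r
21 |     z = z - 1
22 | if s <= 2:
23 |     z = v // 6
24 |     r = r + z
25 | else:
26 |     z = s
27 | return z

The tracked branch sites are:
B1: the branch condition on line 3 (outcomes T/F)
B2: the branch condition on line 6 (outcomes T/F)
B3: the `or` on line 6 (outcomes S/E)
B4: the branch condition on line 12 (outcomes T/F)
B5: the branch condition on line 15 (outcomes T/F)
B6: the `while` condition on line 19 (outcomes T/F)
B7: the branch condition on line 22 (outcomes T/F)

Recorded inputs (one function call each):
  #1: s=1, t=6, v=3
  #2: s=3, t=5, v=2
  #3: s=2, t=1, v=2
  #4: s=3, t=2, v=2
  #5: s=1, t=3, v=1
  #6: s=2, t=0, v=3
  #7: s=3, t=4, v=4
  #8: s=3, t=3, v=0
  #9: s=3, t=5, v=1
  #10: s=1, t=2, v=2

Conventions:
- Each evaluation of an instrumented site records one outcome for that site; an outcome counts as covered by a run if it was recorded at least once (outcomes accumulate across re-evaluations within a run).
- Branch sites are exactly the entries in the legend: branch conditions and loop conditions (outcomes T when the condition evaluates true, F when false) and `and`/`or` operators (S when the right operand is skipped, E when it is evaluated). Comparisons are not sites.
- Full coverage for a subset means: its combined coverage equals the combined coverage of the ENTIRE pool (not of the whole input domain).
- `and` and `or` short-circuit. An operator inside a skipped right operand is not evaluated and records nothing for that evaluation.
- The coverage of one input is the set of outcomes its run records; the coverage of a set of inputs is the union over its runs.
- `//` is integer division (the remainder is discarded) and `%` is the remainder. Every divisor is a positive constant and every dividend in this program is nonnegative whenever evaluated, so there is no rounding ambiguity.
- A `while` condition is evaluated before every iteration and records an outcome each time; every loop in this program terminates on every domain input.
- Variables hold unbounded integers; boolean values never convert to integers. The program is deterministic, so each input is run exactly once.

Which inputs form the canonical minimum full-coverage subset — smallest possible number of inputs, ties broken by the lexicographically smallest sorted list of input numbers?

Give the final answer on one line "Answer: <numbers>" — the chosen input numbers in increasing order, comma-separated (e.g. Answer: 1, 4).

#1 (s=1, t=6, v=3) -> covered: B1=F, B2=T, B3=S, B4=T, B6=T, B6=F, B7=T
#2 (s=3, t=5, v=2) -> covered: B1=T, B2=T, B3=S, B4=F, B5=T, B6=T, B6=F, B7=F
#3 (s=2, t=1, v=2) -> covered: B1=F, B2=T, B3=S, B4=F, B5=F, B6=T, B6=F, B7=T
#4 (s=3, t=2, v=2) -> covered: B1=T, B2=T, B3=S, B4=F, B5=F, B6=T, B6=F, B7=F
#5 (s=1, t=3, v=1) -> covered: B1=F, B2=T, B3=S, B4=F, B5=F, B6=T, B6=F, B7=T
#6 (s=2, t=0, v=3) -> covered: B1=F, B2=T, B3=S, B4=T, B6=T, B6=F, B7=T
#7 (s=3, t=4, v=4) -> covered: B1=T, B2=T, B3=S, B4=F, B5=F, B6=T, B6=F, B7=F
#8 (s=3, t=3, v=0) -> covered: B1=T, B2=F, B3=E, B4=F, B5=F, B6=T, B6=F, B7=F
#9 (s=3, t=5, v=1) -> covered: B1=T, B2=T, B3=S, B4=F, B5=T, B6=T, B6=F, B7=F
#10 (s=1, t=2, v=2) -> covered: B1=F, B2=T, B3=S, B4=F, B5=F, B6=T, B6=F, B7=T
pool-wide coverage (14 outcomes): B1=T, B1=F, B2=T, B2=F, B3=S, B3=E, B4=T, B4=F, B5=T, B5=F, B6=T, B6=F, B7=T, B7=F
every size-1 subset falls short of the 14 outcomes (best: 8/14)
every size-2 subset falls short of the 14 outcomes (best: 13/14)
the canonical winner is {1, 2, 8}: size 3, full 14-outcome coverage, earliest index list among size-3 covers

Answer: 1, 2, 8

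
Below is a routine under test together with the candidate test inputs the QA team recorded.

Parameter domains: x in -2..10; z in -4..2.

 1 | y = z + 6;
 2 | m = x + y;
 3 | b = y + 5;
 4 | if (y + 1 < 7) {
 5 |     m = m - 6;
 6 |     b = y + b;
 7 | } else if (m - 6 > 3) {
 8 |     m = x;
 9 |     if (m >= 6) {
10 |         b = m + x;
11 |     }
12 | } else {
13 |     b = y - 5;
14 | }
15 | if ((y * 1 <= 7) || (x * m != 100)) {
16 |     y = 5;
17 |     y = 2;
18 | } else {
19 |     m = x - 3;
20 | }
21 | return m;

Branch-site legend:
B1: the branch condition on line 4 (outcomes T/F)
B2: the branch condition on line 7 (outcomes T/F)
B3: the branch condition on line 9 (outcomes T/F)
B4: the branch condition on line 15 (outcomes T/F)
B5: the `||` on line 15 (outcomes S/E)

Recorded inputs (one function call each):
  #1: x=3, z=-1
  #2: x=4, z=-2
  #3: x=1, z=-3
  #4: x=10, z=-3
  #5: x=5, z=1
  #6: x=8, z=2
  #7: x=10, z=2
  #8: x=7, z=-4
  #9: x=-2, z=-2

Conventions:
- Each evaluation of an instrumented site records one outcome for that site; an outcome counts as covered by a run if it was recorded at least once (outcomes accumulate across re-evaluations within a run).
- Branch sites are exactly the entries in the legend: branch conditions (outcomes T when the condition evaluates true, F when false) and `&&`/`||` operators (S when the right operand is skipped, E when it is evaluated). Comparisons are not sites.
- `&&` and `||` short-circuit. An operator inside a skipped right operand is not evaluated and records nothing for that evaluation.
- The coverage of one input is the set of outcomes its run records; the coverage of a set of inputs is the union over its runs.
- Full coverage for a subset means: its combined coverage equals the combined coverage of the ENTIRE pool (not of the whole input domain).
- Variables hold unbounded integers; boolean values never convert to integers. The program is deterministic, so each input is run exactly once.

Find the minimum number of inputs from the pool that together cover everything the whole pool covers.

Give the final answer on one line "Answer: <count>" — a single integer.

input #1 (x=3, z=-1): events B1->T, B5->S, B4->T; covers B1=T, B4=T, B5=S
input #2 (x=4, z=-2): events B1->T, B5->S, B4->T; covers B1=T, B4=T, B5=S
input #3 (x=1, z=-3): events B1->T, B5->S, B4->T; covers B1=T, B4=T, B5=S
input #4 (x=10, z=-3): events B1->T, B5->S, B4->T; covers B1=T, B4=T, B5=S
input #5 (x=5, z=1): events B1->F, B2->T, B3->F, B5->S, B4->T; covers B1=F, B2=T, B3=F, B4=T, B5=S
input #6 (x=8, z=2): events B1->F, B2->T, B3->T, B5->E, B4->T; covers B1=F, B2=T, B3=T, B4=T, B5=E
input #7 (x=10, z=2): events B1->F, B2->T, B3->T, B5->E, B4->F; covers B1=F, B2=T, B3=T, B4=F, B5=E
input #8 (x=7, z=-4): events B1->T, B5->S, B4->T; covers B1=T, B4=T, B5=S
input #9 (x=-2, z=-2): events B1->T, B5->S, B4->T; covers B1=T, B4=T, B5=S
union over all inputs: B1=T, B1=F, B2=T, B3=T, B3=F, B4=T, B4=F, B5=S, B5=E (9 outcomes)
size 1 is not enough: best union over all size-1 subsets is 5/9
size 2 is not enough: best union over all size-2 subsets is 8/9
the canonical winner is {1, 5, 7}: size 3, full 9-outcome coverage, earliest index list among size-3 covers

Answer: 3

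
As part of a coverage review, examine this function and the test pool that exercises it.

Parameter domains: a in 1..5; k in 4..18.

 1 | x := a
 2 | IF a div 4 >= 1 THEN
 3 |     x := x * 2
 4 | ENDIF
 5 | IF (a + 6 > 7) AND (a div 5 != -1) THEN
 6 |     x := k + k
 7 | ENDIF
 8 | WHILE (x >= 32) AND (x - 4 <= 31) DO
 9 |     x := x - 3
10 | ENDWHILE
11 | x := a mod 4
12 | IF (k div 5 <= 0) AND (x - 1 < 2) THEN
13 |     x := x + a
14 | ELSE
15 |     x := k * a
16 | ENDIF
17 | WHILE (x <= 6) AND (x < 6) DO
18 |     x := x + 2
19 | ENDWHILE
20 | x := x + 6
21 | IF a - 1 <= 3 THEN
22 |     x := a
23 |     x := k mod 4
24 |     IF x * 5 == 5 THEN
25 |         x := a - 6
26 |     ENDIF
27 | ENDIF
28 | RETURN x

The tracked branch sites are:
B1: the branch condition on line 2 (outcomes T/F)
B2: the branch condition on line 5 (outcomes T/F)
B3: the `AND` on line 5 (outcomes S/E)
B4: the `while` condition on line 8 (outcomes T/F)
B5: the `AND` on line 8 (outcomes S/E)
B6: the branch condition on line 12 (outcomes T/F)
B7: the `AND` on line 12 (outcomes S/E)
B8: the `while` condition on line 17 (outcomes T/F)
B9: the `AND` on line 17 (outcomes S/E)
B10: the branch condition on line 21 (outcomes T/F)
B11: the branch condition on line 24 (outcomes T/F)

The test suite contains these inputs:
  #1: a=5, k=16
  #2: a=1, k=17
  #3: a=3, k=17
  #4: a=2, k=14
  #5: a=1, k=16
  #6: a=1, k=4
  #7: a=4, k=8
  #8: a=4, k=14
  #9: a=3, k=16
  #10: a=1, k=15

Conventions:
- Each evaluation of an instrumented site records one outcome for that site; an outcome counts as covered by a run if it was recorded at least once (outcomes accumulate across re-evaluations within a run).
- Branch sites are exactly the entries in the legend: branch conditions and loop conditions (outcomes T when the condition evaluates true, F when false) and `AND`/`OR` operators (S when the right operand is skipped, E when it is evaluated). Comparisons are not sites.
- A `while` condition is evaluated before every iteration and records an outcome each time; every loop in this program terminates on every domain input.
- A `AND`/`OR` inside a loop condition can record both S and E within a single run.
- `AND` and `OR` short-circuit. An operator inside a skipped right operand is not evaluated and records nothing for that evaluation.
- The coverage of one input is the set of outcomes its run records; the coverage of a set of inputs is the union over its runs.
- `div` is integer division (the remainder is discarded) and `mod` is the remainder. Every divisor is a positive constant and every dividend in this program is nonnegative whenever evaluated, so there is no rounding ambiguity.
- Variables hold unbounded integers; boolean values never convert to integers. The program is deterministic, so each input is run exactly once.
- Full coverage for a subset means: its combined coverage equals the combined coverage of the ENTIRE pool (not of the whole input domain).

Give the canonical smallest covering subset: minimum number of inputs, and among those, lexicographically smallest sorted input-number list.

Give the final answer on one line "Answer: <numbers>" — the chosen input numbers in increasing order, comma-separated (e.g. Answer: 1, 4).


test 1 (a=5, k=16) fires B1->T, B3->E, B2->T, B5->E, B4->T, B5->S, B4->F, B7->S, B6->F, B9->S, B8->F, B10->F; hits B1=T, B2=T, B3=E, B4=T, B4=F, B5=S, B5=E, B6=F, B7=S, B8=F, B9=S, B10=F
test 2 (a=1, k=17) fires B1->F, B3->S, B2->F, B5->S, B4->F, B7->S, B6->F, B9->S, B8->F, B10->T, B11->T; hits B1=F, B2=F, B3=S, B4=F, B5=S, B6=F, B7=S, B8=F, B9=S, B10=T, B11=T
test 3 (a=3, k=17) fires B1->F, B3->E, B2->T, B5->E, B4->T, B5->S, B4->F, B7->S, B6->F, B9->S, B8->F, B10->T, B11->T; hits B1=F, B2=T, B3=E, B4=T, B4=F, B5=S, B5=E, B6=F, B7=S, B8=F, B9=S, B10=T, B11=T
test 4 (a=2, k=14) fires B1->F, B3->E, B2->T, B5->S, B4->F, B7->S, B6->F, B9->S, B8->F, B10->T, B11->F; hits B1=F, B2=T, B3=E, B4=F, B5=S, B6=F, B7=S, B8=F, B9=S, B10=T, B11=F
test 5 (a=1, k=16) fires B1->F, B3->S, B2->F, B5->S, B4->F, B7->S, B6->F, B9->S, B8->F, B10->T, B11->F; hits B1=F, B2=F, B3=S, B4=F, B5=S, B6=F, B7=S, B8=F, B9=S, B10=T, B11=F
test 6 (a=1, k=4) fires B1->F, B3->S, B2->F, B5->S, B4->F, B7->E, B6->T, B9->E, B8->T, B9->E, B8->T, B9->E, B8->F, B10->T, ...; hits B1=F, B2=F, B3=S, B4=F, B5=S, B6=T, B7=E, B8=T, B8=F, B9=E, B10=T, B11=F
test 7 (a=4, k=8) fires B1->T, B3->E, B2->T, B5->S, B4->F, B7->S, B6->F, B9->S, B8->F, B10->T, B11->F; hits B1=T, B2=T, B3=E, B4=F, B5=S, B6=F, B7=S, B8=F, B9=S, B10=T, B11=F
test 8 (a=4, k=14) fires B1->T, B3->E, B2->T, B5->S, B4->F, B7->S, B6->F, B9->S, B8->F, B10->T, B11->F; hits B1=T, B2=T, B3=E, B4=F, B5=S, B6=F, B7=S, B8=F, B9=S, B10=T, B11=F
test 9 (a=3, k=16) fires B1->F, B3->E, B2->T, B5->E, B4->T, B5->S, B4->F, B7->S, B6->F, B9->S, B8->F, B10->T, B11->F; hits B1=F, B2=T, B3=E, B4=T, B4=F, B5=S, B5=E, B6=F, B7=S, B8=F, B9=S, B10=T, B11=F
test 10 (a=1, k=15) fires B1->F, B3->S, B2->F, B5->S, B4->F, B7->S, B6->F, B9->S, B8->F, B10->T, B11->F; hits B1=F, B2=F, B3=S, B4=F, B5=S, B6=F, B7=S, B8=F, B9=S, B10=T, B11=F
pool-wide coverage (22 outcomes): B1=T, B1=F, B2=T, B2=F, B3=S, B3=E, B4=T, B4=F, B5=S, B5=E, B6=T, B6=F, B7=S, B7=E, B8=T, B8=F, B9=S, B9=E, B10=T, B10=F, B11=T, B11=F
checked all size-1 subsets: none covers 22 outcomes (max 13/22)
checked all size-2 subsets: none covers 22 outcomes (max 21/22)
the canonical winner is {1, 2, 6}: size 3, full 22-outcome coverage, earliest index list among size-3 covers
Answer: 1, 2, 6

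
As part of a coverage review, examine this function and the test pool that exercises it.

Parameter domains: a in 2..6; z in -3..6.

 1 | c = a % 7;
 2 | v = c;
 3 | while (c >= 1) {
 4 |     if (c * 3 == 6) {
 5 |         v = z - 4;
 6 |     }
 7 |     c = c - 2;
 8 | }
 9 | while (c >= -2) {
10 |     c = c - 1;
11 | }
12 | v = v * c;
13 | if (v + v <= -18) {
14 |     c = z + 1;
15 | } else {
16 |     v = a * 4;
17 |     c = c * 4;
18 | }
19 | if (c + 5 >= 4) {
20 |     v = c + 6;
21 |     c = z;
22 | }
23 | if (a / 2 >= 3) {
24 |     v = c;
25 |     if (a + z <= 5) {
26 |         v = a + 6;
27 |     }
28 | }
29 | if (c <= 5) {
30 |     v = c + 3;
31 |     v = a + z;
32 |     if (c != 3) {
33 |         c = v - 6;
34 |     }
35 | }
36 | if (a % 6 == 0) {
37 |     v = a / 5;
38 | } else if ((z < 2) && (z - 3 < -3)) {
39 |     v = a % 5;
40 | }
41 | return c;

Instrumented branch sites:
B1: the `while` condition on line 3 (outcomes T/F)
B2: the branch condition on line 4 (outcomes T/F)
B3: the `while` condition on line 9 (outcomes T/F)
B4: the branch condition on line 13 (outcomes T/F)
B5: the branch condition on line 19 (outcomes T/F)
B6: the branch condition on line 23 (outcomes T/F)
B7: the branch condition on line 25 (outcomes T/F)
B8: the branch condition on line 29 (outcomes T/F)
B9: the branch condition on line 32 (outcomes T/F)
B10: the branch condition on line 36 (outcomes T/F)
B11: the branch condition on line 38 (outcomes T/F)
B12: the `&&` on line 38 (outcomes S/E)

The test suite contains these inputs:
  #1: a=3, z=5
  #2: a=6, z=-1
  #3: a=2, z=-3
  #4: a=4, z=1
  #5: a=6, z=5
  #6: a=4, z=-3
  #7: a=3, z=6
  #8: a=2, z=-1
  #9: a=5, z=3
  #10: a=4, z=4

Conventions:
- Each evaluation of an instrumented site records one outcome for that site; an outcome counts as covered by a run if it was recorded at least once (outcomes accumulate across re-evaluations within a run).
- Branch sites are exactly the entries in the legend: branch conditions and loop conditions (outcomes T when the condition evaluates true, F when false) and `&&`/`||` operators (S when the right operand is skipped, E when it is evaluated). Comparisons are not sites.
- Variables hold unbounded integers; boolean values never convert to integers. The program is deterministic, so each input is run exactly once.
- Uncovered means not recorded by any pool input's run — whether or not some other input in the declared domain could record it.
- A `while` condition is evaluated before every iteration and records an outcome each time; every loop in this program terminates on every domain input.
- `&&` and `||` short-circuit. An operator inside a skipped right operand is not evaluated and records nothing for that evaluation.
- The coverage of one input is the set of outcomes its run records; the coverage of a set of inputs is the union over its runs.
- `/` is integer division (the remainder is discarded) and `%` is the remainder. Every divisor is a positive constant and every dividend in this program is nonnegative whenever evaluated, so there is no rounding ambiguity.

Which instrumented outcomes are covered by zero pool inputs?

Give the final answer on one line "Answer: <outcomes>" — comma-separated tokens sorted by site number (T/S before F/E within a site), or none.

input #1 (a=3, z=5): covers B1=T, B1=F, B2=F, B3=T, B3=F, B4=T, B5=T, B6=F, B8=T, B9=T, B10=F, B11=F, B12=S
input #2 (a=6, z=-1): covers B1=T, B1=F, B2=T, B2=F, B3=T, B3=F, B4=F, B5=F, B6=T, B7=T, B8=T, B9=T, B10=T
input #3 (a=2, z=-3): covers B1=T, B1=F, B2=T, B3=T, B3=F, B4=F, B5=F, B6=F, B8=T, B9=T, B10=F, B11=T, B12=E
input #4 (a=4, z=1): covers B1=T, B1=F, B2=T, B2=F, B3=T, B3=F, B4=F, B5=F, B6=F, B8=T, B9=T, B10=F, B11=F, B12=E
input #5 (a=6, z=5): covers B1=T, B1=F, B2=T, B2=F, B3=T, B3=F, B4=F, B5=F, B6=T, B7=F, B8=T, B9=T, B10=T
input #6 (a=4, z=-3): covers B1=T, B1=F, B2=T, B2=F, B3=T, B3=F, B4=F, B5=F, B6=F, B8=T, B9=T, B10=F, B11=T, B12=E
input #7 (a=3, z=6): covers B1=T, B1=F, B2=F, B3=T, B3=F, B4=T, B5=T, B6=F, B8=F, B10=F, B11=F, B12=S
input #8 (a=2, z=-1): covers B1=T, B1=F, B2=T, B3=T, B3=F, B4=F, B5=F, B6=F, B8=T, B9=T, B10=F, B11=T, B12=E
input #9 (a=5, z=3): covers B1=T, B1=F, B2=F, B3=T, B3=F, B4=T, B5=T, B6=F, B8=T, B9=F, B10=F, B11=F, B12=S
input #10 (a=4, z=4): covers B1=T, B1=F, B2=T, B2=F, B3=T, B3=F, B4=F, B5=F, B6=F, B8=T, B9=T, B10=F, B11=F, B12=S
union over the pool: B1=T, B1=F, B2=T, B2=F, B3=T, B3=F, B4=T, B4=F, B5=T, B5=F, B6=T, B6=F, B7=T, B7=F, B8=T, B8=F, B9=T, B9=F, B10=T, B10=F, B11=T, B11=F, B12=S, B12=E
uncovered (0 of 24): none

Answer: none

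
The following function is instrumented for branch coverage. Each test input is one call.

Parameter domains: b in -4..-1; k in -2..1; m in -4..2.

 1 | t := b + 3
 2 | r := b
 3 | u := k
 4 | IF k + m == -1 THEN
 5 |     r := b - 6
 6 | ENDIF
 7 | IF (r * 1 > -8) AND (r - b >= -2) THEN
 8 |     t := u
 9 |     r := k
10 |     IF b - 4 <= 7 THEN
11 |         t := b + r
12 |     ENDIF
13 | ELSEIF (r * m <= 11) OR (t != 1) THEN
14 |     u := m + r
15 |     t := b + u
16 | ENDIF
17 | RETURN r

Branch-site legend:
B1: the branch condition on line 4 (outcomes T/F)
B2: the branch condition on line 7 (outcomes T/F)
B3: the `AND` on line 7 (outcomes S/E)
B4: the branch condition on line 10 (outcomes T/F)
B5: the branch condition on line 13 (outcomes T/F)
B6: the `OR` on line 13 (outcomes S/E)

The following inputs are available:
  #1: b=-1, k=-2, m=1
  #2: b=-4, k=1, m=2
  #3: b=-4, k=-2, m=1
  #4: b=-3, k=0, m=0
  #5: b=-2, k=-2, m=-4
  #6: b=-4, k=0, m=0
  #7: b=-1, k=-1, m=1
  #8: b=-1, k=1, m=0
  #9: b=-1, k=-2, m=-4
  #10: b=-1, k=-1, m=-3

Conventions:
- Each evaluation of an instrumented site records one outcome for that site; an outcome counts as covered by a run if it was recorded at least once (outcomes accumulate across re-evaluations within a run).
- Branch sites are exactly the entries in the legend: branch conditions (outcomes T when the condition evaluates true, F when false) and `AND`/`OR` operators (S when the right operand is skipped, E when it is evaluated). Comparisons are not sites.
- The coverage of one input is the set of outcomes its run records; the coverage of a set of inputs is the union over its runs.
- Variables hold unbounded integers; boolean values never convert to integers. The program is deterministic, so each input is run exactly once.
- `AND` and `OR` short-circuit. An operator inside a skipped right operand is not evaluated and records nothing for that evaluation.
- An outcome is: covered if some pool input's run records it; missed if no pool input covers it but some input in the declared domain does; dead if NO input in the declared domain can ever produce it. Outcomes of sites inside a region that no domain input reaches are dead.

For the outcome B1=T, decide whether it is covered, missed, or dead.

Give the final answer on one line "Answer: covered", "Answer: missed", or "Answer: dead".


B1=T is recorded by pool input(s) 1, 3 -> covered
Answer: covered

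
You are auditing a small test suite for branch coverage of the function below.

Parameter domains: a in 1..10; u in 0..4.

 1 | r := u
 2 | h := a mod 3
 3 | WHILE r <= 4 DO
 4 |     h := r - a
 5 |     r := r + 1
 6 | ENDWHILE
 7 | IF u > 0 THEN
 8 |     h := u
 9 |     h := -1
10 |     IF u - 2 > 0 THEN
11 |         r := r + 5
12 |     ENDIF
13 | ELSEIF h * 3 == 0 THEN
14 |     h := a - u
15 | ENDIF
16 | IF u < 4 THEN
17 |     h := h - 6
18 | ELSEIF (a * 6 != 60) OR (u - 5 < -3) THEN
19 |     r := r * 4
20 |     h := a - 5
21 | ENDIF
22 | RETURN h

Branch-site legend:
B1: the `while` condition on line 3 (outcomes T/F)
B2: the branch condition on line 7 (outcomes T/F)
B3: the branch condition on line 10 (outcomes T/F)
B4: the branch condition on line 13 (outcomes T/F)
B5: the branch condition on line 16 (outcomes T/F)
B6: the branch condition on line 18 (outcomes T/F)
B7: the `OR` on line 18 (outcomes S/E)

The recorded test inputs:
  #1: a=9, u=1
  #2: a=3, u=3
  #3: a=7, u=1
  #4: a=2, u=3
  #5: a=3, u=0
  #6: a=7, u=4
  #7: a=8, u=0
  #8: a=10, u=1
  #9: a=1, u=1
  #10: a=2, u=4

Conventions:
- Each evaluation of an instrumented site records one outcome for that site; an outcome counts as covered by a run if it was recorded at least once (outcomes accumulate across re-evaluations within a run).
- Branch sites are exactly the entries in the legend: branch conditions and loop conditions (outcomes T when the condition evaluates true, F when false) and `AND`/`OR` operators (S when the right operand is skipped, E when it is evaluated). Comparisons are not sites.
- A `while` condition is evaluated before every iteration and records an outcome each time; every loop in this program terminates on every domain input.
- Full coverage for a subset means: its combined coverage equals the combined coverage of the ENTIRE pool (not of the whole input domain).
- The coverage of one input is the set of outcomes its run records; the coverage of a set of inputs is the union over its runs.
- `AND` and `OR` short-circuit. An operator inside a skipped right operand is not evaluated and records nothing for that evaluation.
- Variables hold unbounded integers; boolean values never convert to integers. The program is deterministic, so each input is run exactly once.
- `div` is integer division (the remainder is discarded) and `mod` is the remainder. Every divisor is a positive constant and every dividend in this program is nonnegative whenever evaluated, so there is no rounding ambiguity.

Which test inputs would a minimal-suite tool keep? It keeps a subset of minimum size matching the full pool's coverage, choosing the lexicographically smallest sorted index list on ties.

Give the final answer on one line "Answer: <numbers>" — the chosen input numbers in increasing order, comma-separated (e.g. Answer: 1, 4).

run #1 (a=9, u=1) runs B1->T, B1->T, B1->T, B1->T, B1->F, B2->T, B3->F, B5->T; records B1=T, B1=F, B2=T, B3=F, B5=T
run #2 (a=3, u=3) runs B1->T, B1->T, B1->F, B2->T, B3->T, B5->T; records B1=T, B1=F, B2=T, B3=T, B5=T
run #3 (a=7, u=1) runs B1->T, B1->T, B1->T, B1->T, B1->F, B2->T, B3->F, B5->T; records B1=T, B1=F, B2=T, B3=F, B5=T
run #4 (a=2, u=3) runs B1->T, B1->T, B1->F, B2->T, B3->T, B5->T; records B1=T, B1=F, B2=T, B3=T, B5=T
run #5 (a=3, u=0) runs B1->T, B1->T, B1->T, B1->T, B1->T, B1->F, B2->F, B4->F, B5->T; records B1=T, B1=F, B2=F, B4=F, B5=T
run #6 (a=7, u=4) runs B1->T, B1->F, B2->T, B3->T, B5->F, B7->S, B6->T; records B1=T, B1=F, B2=T, B3=T, B5=F, B6=T, B7=S
run #7 (a=8, u=0) runs B1->T, B1->T, B1->T, B1->T, B1->T, B1->F, B2->F, B4->F, B5->T; records B1=T, B1=F, B2=F, B4=F, B5=T
run #8 (a=10, u=1) runs B1->T, B1->T, B1->T, B1->T, B1->F, B2->T, B3->F, B5->T; records B1=T, B1=F, B2=T, B3=F, B5=T
run #9 (a=1, u=1) runs B1->T, B1->T, B1->T, B1->T, B1->F, B2->T, B3->F, B5->T; records B1=T, B1=F, B2=T, B3=F, B5=T
run #10 (a=2, u=4) runs B1->T, B1->F, B2->T, B3->T, B5->F, B7->S, B6->T; records B1=T, B1=F, B2=T, B3=T, B5=F, B6=T, B7=S
the full pool covers 11 outcomes: B1=T, B1=F, B2=T, B2=F, B3=T, B3=F, B4=F, B5=T, B5=F, B6=T, B7=S
every size-1 subset falls short of the 11 outcomes (best: 7/11)
every size-2 subset falls short of the 11 outcomes (best: 10/11)
the canonical winner is {1, 5, 6}: size 3, full 11-outcome coverage, earliest index list among size-3 covers

Answer: 1, 5, 6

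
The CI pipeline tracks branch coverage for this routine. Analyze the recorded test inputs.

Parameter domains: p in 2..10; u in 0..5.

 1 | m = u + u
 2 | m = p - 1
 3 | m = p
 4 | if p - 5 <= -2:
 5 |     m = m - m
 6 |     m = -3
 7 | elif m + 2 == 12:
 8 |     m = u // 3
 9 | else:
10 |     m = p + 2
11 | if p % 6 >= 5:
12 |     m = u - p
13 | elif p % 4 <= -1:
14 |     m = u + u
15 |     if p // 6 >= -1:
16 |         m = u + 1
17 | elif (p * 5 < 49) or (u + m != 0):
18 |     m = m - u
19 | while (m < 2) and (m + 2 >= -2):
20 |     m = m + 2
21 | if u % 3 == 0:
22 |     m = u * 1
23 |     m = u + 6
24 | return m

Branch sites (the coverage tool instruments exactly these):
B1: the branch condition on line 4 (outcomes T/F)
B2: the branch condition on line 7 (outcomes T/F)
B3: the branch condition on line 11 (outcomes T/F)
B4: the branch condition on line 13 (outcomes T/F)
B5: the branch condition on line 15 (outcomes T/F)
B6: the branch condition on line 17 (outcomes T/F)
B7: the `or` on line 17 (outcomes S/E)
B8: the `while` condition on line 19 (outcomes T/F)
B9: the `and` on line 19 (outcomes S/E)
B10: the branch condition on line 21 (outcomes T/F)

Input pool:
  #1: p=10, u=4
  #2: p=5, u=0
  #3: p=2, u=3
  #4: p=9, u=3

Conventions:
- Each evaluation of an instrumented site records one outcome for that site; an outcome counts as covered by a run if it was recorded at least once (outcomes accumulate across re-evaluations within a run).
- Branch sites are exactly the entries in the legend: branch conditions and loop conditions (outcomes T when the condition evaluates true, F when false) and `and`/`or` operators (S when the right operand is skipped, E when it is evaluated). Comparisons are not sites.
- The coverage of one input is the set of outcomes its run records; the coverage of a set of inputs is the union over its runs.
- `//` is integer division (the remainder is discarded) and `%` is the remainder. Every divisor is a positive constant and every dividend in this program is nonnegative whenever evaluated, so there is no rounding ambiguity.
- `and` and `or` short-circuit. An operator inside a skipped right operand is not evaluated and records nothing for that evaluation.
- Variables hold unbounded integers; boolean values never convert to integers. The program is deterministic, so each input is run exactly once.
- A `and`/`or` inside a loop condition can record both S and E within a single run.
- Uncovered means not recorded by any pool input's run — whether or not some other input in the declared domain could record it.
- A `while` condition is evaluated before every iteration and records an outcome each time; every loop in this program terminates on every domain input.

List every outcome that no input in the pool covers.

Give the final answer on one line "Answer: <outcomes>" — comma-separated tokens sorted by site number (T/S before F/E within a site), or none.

input #1, p=10, u=4: events B1->F, B2->T, B3->F, B4->F, B7->E, B6->T, B9->E, B8->T, B9->E, B8->T, B9->E, B8->T, B9->S, B8->F, ...; outcomes B1=F, B2=T, B3=F, B4=F, B6=T, B7=E, B8=T, B8=F, B9=S, B9=E, B10=F
input #2, p=5, u=0: events B1->F, B2->F, B3->T, B9->E, B8->F, B10->T; outcomes B1=F, B2=F, B3=T, B8=F, B9=E, B10=T
input #3, p=2, u=3: events B1->T, B3->F, B4->F, B7->S, B6->T, B9->E, B8->F, B10->T; outcomes B1=T, B3=F, B4=F, B6=T, B7=S, B8=F, B9=E, B10=T
input #4, p=9, u=3: events B1->F, B2->F, B3->F, B4->F, B7->S, B6->T, B9->S, B8->F, B10->T; outcomes B1=F, B2=F, B3=F, B4=F, B6=T, B7=S, B8=F, B9=S, B10=T
union over the pool: B1=T, B1=F, B2=T, B2=F, B3=T, B3=F, B4=F, B6=T, B7=S, B7=E, B8=T, B8=F, B9=S, B9=E, B10=T, B10=F
uncovered (4 of 20): B4=T, B5=T, B5=F, B6=F

Answer: B4=T, B5=T, B5=F, B6=F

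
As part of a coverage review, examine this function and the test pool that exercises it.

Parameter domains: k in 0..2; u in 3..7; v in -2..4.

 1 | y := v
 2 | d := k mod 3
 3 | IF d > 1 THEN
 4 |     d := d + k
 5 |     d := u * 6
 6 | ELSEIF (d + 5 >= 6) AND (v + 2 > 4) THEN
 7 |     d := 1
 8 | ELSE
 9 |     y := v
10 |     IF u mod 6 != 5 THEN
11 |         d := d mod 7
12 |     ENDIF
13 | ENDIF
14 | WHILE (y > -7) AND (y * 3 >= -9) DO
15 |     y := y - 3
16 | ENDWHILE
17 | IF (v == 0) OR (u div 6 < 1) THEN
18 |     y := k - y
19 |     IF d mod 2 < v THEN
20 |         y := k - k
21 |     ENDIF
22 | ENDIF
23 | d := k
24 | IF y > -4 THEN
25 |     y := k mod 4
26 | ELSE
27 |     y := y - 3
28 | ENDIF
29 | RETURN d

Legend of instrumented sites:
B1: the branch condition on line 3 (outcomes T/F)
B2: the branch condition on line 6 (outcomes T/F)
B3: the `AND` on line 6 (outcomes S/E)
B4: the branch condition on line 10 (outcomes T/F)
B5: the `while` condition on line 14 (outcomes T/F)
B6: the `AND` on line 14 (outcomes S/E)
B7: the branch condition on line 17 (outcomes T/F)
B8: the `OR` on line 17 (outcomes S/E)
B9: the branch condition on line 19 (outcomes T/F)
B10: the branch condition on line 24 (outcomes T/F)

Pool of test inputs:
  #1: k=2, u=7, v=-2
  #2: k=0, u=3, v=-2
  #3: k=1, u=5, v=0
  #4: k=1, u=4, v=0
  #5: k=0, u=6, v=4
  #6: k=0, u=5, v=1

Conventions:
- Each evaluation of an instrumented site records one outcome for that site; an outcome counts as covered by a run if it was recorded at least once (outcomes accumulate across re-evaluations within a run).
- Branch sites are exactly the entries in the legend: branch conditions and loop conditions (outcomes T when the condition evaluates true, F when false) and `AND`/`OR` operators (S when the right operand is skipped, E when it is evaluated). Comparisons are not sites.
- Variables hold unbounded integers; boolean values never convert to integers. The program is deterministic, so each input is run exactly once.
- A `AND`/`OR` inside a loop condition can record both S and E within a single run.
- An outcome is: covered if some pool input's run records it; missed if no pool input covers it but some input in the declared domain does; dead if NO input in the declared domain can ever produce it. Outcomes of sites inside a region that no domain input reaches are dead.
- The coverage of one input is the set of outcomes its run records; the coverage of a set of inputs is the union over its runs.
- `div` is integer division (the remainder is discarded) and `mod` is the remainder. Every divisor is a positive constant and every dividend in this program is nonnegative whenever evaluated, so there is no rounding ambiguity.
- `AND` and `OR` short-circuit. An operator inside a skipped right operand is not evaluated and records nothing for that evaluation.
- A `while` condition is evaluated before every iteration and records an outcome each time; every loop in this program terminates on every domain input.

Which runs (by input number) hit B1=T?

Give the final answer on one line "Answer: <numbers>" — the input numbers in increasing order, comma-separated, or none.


input #1 (k=2, u=7, v=-2): produces B1=T
input #2 (k=0, u=3, v=-2): does not produce B1=T
input #3 (k=1, u=5, v=0): does not produce B1=T
input #4 (k=1, u=4, v=0): does not produce B1=T
input #5 (k=0, u=6, v=4): does not produce B1=T
input #6 (k=0, u=5, v=1): does not produce B1=T
Answer: 1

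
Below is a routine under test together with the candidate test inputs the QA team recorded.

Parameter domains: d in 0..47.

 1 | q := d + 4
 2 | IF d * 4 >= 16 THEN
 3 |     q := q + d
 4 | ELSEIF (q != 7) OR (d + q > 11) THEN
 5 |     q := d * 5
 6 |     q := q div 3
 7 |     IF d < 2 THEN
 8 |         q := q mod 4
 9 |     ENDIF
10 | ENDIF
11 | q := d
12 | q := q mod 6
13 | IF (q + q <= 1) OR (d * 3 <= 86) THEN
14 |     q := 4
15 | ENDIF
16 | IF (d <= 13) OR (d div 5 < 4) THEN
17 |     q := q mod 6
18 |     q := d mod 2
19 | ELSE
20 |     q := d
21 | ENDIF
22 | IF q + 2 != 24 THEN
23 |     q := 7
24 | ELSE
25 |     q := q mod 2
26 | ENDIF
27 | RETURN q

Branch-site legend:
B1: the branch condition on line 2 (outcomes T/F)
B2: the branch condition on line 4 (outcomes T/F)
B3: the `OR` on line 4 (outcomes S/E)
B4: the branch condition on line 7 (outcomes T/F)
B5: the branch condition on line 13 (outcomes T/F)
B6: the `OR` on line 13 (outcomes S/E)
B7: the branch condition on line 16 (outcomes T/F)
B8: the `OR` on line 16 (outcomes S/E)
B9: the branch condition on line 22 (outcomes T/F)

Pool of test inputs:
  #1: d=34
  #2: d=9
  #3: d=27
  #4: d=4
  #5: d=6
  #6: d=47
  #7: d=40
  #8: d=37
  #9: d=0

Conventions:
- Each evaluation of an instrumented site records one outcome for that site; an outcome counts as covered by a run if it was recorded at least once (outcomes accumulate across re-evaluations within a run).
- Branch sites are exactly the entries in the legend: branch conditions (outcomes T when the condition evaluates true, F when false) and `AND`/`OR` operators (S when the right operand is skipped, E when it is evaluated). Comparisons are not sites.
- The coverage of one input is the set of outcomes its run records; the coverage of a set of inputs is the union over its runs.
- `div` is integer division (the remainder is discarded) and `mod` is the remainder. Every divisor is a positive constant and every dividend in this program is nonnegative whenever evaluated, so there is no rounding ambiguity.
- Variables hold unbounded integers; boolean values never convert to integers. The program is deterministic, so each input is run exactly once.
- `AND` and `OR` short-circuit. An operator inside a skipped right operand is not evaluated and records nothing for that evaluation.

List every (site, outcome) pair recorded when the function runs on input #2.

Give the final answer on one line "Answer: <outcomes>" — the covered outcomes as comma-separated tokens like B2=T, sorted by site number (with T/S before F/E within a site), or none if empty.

Event log for input #2 (d=9):
  B1->T, B6->E, B5->T, B8->S, B7->T, B9->T
as a set, this run covers: B1=T, B5=T, B6=E, B7=T, B8=S, B9=T

Answer: B1=T, B5=T, B6=E, B7=T, B8=S, B9=T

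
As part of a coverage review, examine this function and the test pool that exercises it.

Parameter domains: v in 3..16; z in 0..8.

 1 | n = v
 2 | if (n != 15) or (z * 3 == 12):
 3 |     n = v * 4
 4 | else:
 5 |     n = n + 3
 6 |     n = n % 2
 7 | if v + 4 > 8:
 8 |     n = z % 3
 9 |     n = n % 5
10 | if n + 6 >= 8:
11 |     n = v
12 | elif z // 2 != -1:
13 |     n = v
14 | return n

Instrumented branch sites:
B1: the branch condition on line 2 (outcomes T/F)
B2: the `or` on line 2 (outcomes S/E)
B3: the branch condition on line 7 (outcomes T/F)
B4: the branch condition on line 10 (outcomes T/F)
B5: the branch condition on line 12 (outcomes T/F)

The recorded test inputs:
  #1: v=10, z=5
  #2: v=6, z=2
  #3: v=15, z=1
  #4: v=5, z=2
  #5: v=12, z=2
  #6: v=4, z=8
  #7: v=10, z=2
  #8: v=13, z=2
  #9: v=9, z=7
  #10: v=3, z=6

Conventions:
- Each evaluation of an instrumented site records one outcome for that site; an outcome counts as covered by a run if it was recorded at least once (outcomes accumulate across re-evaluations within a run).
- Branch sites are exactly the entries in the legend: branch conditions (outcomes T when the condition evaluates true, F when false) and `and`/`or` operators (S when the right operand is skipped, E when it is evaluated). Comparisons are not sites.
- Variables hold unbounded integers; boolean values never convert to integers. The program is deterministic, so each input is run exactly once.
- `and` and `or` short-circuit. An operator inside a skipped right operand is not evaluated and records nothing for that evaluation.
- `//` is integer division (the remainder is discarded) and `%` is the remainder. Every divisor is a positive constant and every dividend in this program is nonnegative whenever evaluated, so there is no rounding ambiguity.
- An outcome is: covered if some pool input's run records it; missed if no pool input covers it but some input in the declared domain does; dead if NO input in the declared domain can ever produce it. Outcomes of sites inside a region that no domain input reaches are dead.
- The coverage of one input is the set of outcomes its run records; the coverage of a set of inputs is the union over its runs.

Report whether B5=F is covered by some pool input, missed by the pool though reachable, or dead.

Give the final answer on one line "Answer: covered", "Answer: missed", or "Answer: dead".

no pool input records B5=F
checking all 126 inputs in the declared domain: B5=F is never recorded -> dead

Answer: dead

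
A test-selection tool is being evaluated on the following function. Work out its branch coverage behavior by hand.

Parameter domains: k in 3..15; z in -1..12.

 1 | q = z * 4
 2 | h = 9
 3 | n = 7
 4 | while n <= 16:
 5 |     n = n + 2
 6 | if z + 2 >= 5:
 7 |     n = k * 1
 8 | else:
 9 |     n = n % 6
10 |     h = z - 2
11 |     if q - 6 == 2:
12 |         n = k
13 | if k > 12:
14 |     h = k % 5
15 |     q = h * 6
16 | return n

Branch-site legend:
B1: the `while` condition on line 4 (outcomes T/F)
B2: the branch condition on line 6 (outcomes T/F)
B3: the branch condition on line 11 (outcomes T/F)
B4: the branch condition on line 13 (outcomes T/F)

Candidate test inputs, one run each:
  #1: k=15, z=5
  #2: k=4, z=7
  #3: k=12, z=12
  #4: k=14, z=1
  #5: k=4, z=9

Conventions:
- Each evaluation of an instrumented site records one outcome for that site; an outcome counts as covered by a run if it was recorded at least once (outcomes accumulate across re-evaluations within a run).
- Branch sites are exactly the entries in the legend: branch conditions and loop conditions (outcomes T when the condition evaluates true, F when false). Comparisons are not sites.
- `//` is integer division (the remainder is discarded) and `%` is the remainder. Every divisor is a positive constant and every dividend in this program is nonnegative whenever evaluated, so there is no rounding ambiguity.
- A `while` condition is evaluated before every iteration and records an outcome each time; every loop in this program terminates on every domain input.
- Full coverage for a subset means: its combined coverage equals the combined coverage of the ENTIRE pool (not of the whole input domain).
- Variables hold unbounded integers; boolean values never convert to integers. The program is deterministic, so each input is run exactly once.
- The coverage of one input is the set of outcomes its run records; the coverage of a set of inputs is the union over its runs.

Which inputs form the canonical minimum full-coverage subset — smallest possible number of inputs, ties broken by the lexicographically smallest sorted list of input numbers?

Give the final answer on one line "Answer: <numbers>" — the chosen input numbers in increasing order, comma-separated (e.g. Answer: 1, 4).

run #1 (k=15, z=5) runs B1->T, B1->T, B1->T, B1->T, B1->T, B1->F, B2->T, B4->T; records B1=T, B1=F, B2=T, B4=T
run #2 (k=4, z=7) runs B1->T, B1->T, B1->T, B1->T, B1->T, B1->F, B2->T, B4->F; records B1=T, B1=F, B2=T, B4=F
run #3 (k=12, z=12) runs B1->T, B1->T, B1->T, B1->T, B1->T, B1->F, B2->T, B4->F; records B1=T, B1=F, B2=T, B4=F
run #4 (k=14, z=1) runs B1->T, B1->T, B1->T, B1->T, B1->T, B1->F, B2->F, B3->F, B4->T; records B1=T, B1=F, B2=F, B3=F, B4=T
run #5 (k=4, z=9) runs B1->T, B1->T, B1->T, B1->T, B1->T, B1->F, B2->T, B4->F; records B1=T, B1=F, B2=T, B4=F
pool-wide coverage (7 outcomes): B1=T, B1=F, B2=T, B2=F, B3=F, B4=T, B4=F
every size-1 subset falls short of the 7 outcomes (best: 5/7)
size 2: inputs {2, 4} cover all 7 outcomes, and no lexicographically smaller subset of this size does

Answer: 2, 4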